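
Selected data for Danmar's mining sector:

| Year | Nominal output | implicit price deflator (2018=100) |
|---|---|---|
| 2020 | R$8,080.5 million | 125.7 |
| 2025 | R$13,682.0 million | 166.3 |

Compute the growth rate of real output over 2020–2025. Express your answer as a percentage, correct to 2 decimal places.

Deflate each year: 2020 → 8080.5/1.257 = 6428.40; 2025 → 13682.0/1.663 = 8227.30.
So real output changed by 8227.30/6428.40 − 1 = 0.2798, i.e. 27.98%.

27.98%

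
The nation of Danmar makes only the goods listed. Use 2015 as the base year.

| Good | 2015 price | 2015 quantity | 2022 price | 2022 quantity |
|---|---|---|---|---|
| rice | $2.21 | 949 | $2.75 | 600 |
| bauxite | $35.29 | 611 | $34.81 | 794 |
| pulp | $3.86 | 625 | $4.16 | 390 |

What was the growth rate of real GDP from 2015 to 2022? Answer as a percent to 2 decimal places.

18.33%

Real GDP 2015 = Nominal GDP 2015 = 2.21·949 + 35.29·611 + 3.86·625 = 26071.98.
Real GDP 2022 (at 2015 prices) = 2.21·600 + 35.29·794 + 3.86·390 = 30851.66.
Real growth = 30851.66/26071.98 − 1 = 0.1833.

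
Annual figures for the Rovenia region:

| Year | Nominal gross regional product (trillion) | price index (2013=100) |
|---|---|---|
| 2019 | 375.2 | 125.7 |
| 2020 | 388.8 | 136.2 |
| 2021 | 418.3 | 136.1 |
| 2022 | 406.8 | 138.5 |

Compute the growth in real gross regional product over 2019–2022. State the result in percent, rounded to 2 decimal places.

-1.60%

Real gross regional product 2019 = 375.2/1.257 = 298.49.
Real gross regional product 2022 = 406.8/1.385 = 293.72.
Change = 293.72/298.49 − 1 = -0.0160.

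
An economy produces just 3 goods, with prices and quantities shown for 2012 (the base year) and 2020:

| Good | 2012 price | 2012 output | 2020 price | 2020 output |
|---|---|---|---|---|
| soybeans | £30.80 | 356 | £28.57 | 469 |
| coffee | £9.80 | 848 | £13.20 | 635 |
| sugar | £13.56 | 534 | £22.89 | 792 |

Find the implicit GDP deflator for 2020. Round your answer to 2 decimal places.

Nominal GDP 2020 = 28.57·469 + 13.20·635 + 22.89·792 = 39910.21.
Real GDP 2020 (at 2012 prices) = 30.80·469 + 9.80·635 + 13.56·792 = 31407.72.
Deflator = Nominal/Real × 100 = 39910.21/31407.72 × 100 = 127.071.

127.07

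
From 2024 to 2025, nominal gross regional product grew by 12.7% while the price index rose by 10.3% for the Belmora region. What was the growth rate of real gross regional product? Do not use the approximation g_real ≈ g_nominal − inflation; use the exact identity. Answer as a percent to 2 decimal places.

2.18%

(1 + g_nom) = (1 + g_real)(1 + π), so g_real = 1.1270 / 1.1030 − 1 = 0.02176.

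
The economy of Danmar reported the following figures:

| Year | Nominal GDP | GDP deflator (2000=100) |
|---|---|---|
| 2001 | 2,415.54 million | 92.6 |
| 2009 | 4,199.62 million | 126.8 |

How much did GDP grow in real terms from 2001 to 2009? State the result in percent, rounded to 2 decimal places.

Real GDP 2001 = 2415.54 / 0.926 = 2608.57.
Real GDP 2009 = 4199.62 / 1.268 = 3312.00.
Real growth = 3312.00 / 2608.57 − 1 = 0.2697.

26.97%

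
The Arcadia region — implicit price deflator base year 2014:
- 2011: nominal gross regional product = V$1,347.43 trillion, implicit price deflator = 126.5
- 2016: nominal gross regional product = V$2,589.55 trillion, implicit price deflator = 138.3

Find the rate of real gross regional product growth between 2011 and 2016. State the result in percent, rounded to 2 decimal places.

75.79%

Deflate each year: 2011 → 1347.43/1.265 = 1065.16; 2016 → 2589.55/1.383 = 1872.42.
So real gross regional product changed by 1872.42/1065.16 − 1 = 0.7579, i.e. 75.79%.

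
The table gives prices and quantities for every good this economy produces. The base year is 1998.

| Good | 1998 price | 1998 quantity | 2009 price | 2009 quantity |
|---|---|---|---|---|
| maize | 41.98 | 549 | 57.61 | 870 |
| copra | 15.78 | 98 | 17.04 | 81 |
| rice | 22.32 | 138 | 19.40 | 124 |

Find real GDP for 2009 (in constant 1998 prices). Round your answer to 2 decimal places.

40568.46

Real GDP 2009 = Σ (p_1998 × q_2009) = 41.98·870 + 15.78·81 + 22.32·124 = 40568.46.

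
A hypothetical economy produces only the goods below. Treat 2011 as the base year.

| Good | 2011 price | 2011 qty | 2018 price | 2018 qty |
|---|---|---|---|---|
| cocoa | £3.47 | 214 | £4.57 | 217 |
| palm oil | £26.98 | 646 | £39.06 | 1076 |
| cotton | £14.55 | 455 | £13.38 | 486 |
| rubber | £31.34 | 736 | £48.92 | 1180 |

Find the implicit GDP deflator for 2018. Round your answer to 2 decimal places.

Nominal GDP 2018 = 4.57·217 + 39.06·1076 + 13.38·486 + 48.92·1180 = 107248.53.
Real GDP 2018 (at 2011 prices) = 3.47·217 + 26.98·1076 + 14.55·486 + 31.34·1180 = 73835.97.
Deflator = Nominal/Real × 100 = 107248.53/73835.97 × 100 = 145.252.

145.25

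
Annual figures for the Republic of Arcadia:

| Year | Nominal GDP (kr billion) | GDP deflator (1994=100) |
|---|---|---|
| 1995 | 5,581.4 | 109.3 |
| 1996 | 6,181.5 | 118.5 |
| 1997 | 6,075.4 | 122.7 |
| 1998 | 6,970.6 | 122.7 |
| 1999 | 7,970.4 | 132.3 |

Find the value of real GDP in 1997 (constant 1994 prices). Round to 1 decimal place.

Real GDP 1997 = 6075.4 / 1.227 = 4951.43.

kr 4,951.4 billion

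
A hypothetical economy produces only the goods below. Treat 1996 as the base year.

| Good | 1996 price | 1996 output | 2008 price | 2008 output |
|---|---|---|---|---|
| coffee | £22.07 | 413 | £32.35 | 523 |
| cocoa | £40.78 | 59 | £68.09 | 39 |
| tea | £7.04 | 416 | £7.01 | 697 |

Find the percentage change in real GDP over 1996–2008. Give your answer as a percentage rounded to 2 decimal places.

Real GDP 1996 = Nominal GDP 1996 = 22.07·413 + 40.78·59 + 7.04·416 = 14449.57.
Real GDP 2008 (at 1996 prices) = 22.07·523 + 40.78·39 + 7.04·697 = 18039.91.
Real growth = 18039.91/14449.57 − 1 = 0.2485.

24.85%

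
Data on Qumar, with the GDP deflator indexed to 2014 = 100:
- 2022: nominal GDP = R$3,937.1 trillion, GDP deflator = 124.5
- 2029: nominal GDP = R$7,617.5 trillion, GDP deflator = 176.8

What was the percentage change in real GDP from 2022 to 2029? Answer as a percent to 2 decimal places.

36.25%

Deflate each year: 2022 → 3937.1/1.245 = 3162.33; 2029 → 7617.5/1.768 = 4308.54.
So real GDP changed by 4308.54/3162.33 − 1 = 0.3625, i.e. 36.25%.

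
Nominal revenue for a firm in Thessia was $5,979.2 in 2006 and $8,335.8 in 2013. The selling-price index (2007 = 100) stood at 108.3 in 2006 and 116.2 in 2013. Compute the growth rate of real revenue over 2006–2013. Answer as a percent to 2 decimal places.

29.94%

Deflate each year: 2006 → 5979.2/1.083 = 5520.96; 2013 → 8335.8/1.162 = 7173.67.
So real revenue changed by 7173.67/5520.96 − 1 = 0.2994, i.e. 29.94%.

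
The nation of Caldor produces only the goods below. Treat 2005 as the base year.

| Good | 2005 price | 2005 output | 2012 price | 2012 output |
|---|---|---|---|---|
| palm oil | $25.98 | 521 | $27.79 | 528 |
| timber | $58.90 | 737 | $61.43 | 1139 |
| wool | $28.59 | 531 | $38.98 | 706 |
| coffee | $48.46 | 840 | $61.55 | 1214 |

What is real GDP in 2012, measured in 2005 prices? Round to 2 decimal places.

$159819.52

Real GDP 2012 = Σ (p_2005 × q_2012) = 25.98·528 + 58.90·1139 + 28.59·706 + 48.46·1214 = 159819.52.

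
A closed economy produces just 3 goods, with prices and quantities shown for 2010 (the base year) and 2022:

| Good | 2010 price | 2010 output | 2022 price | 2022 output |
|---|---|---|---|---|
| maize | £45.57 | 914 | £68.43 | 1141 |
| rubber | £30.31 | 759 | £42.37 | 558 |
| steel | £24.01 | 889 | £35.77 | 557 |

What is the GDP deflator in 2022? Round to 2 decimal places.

Nominal GDP 2022 = 68.43·1141 + 42.37·558 + 35.77·557 = 121644.98.
Real GDP 2022 (at 2010 prices) = 45.57·1141 + 30.31·558 + 24.01·557 = 82281.92.
Deflator = Nominal/Real × 100 = 121644.98/82281.92 × 100 = 147.839.

147.84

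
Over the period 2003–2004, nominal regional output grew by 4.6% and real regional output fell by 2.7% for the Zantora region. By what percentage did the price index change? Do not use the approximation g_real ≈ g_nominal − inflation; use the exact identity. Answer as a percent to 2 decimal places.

(1 + g_nom) = (1 + g_real)(1 + π), so π = 1.0460 / 0.9730 − 1 = 0.07503.

7.50%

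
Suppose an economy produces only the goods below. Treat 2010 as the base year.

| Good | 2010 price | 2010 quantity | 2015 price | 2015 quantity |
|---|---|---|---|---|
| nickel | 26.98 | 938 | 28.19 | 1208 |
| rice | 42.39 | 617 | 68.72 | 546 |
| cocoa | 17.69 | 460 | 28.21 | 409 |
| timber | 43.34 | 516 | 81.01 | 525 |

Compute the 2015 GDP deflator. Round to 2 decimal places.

Nominal GDP 2015 = 28.19·1208 + 68.72·546 + 28.21·409 + 81.01·525 = 125642.78.
Real GDP 2015 (at 2010 prices) = 26.98·1208 + 42.39·546 + 17.69·409 + 43.34·525 = 85725.49.
Deflator = Nominal/Real × 100 = 125642.78/85725.49 × 100 = 146.564.

146.56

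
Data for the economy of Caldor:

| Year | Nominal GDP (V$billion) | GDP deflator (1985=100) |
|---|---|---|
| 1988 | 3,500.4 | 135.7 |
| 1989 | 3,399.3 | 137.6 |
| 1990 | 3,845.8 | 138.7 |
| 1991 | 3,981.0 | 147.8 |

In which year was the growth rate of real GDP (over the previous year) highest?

1990

1989: real = 3399.3/1.376 = 2470.42; growth vs 1988 (2579.51) = -4.23%.
1990: real = 3845.8/1.387 = 2772.75; growth vs 1989 (2470.42) = 12.24%.
1991: real = 3981.0/1.478 = 2693.50; growth vs 1990 (2772.75) = -2.86%.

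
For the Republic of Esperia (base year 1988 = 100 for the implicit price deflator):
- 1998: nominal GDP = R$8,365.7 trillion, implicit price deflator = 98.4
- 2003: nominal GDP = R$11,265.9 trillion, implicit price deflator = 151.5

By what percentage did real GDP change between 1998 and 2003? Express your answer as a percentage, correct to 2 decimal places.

Real GDP 1998 = 8365.7 / 0.984 = 8501.73.
Real GDP 2003 = 11265.9 / 1.515 = 7436.24.
Real growth = 7436.24 / 8501.73 − 1 = -0.1253.

-12.53%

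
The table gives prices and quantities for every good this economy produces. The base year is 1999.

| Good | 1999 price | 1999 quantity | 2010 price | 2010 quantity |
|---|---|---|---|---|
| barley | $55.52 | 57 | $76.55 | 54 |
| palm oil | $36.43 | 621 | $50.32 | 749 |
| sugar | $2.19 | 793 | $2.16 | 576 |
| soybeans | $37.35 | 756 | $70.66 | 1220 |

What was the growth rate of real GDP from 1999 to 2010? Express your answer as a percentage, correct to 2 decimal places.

Real GDP 1999 = Nominal GDP 1999 = 55.52·57 + 36.43·621 + 2.19·793 + 37.35·756 = 55760.94.
Real GDP 2010 (at 1999 prices) = 55.52·54 + 36.43·749 + 2.19·576 + 37.35·1220 = 77112.59.
Real growth = 77112.59/55760.94 − 1 = 0.3829.

38.29%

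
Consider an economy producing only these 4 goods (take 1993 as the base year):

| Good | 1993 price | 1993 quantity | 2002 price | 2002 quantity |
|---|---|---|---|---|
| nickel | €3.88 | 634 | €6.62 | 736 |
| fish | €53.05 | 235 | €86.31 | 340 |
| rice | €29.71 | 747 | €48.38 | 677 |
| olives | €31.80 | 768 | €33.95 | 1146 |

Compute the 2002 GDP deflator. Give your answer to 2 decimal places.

Nominal GDP 2002 = 6.62·736 + 86.31·340 + 48.38·677 + 33.95·1146 = 105877.68.
Real GDP 2002 (at 1993 prices) = 3.88·736 + 53.05·340 + 29.71·677 + 31.80·1146 = 77449.15.
Deflator = Nominal/Real × 100 = 105877.68/77449.15 × 100 = 136.706.

136.71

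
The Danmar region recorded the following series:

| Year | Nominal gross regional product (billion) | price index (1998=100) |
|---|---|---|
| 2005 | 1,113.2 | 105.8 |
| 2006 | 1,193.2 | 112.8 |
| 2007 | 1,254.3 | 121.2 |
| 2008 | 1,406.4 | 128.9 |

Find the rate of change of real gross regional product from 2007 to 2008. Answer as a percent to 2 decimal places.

Real gross regional product 2007 = 1254.3/1.212 = 1034.90.
Real gross regional product 2008 = 1406.4/1.289 = 1091.08.
Change = 1091.08/1034.90 − 1 = 0.0543.

5.43%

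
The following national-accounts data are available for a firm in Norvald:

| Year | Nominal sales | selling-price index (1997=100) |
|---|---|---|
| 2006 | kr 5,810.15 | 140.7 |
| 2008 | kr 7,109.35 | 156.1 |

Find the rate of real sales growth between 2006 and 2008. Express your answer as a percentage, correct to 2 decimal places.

10.29%

Real sales 2006 = 5810.15 / 1.407 = 4129.46.
Real sales 2008 = 7109.35 / 1.561 = 4554.36.
Real growth = 4554.36 / 4129.46 − 1 = 0.1029.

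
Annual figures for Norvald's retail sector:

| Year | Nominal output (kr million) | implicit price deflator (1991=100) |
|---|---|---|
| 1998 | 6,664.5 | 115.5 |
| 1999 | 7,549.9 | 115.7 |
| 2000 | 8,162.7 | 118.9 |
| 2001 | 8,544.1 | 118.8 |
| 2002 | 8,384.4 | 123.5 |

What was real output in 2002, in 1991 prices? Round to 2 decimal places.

Real output 2002 = 8384.4 / 1.235 = 6788.99.

kr 6,788.99 million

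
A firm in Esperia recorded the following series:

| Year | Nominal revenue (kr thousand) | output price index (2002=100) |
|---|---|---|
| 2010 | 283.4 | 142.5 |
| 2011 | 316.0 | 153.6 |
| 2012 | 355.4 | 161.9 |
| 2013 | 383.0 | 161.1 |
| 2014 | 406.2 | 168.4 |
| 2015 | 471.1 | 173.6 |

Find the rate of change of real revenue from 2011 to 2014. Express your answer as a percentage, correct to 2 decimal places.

Real revenue 2011 = 316.0/1.536 = 205.73.
Real revenue 2014 = 406.2/1.684 = 241.21.
Change = 241.21/205.73 − 1 = 0.1725.

17.25%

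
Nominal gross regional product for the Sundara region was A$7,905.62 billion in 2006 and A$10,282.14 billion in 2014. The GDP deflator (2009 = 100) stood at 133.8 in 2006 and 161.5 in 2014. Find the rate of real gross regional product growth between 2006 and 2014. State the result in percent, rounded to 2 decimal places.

7.75%

Real gross regional product 2006 = 7905.62 / 1.338 = 5908.54.
Real gross regional product 2014 = 10282.14 / 1.615 = 6366.65.
Real growth = 6366.65 / 5908.54 − 1 = 0.0775.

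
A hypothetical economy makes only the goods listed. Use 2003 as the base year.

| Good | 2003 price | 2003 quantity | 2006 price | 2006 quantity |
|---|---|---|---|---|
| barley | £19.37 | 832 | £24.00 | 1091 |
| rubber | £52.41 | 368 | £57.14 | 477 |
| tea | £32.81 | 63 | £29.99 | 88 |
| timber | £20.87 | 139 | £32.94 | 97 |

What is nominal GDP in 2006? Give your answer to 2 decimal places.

Nominal GDP 2006 = Σ (p_2006 × q_2006) = 24.00·1091 + 57.14·477 + 29.99·88 + 32.94·97 = 59274.08.

£59274.08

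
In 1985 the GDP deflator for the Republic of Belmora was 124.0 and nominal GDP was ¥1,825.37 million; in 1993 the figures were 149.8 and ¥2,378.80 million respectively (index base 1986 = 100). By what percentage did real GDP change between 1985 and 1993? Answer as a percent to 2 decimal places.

7.87%

Real GDP 1985 = 1825.37 / 1.240 = 1472.07.
Real GDP 1993 = 2378.80 / 1.498 = 1587.98.
Real growth = 1587.98 / 1472.07 − 1 = 0.0787.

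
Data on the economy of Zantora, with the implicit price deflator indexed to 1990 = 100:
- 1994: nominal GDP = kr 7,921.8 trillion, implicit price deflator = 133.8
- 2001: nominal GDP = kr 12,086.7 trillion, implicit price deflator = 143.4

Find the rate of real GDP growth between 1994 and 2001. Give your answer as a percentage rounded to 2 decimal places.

Real GDP 1994 = 7921.8 / 1.338 = 5920.63.
Real GDP 2001 = 12086.7 / 1.434 = 8428.66.
Real growth = 8428.66 / 5920.63 − 1 = 0.4236.

42.36%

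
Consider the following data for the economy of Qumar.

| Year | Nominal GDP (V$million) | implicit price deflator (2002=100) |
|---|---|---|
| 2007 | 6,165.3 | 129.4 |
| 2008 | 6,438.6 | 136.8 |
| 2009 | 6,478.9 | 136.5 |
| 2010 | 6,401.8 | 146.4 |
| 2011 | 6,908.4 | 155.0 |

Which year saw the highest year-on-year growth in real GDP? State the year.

2011

2008: real = 6438.6/1.368 = 4706.58; growth vs 2007 (4764.53) = -1.22%.
2009: real = 6478.9/1.365 = 4746.45; growth vs 2008 (4706.58) = 0.85%.
2010: real = 6401.8/1.464 = 4372.81; growth vs 2009 (4746.45) = -7.87%.
2011: real = 6908.4/1.550 = 4457.03; growth vs 2010 (4372.81) = 1.93%.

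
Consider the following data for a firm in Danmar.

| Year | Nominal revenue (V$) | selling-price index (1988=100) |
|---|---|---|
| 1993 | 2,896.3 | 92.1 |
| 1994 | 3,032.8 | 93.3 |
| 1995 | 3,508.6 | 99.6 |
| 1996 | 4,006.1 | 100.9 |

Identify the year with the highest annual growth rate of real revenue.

1996

1994: real = 3032.8/0.933 = 3250.59; growth vs 1993 (3144.73) = 3.37%.
1995: real = 3508.6/0.996 = 3522.69; growth vs 1994 (3250.59) = 8.37%.
1996: real = 4006.1/1.009 = 3970.37; growth vs 1995 (3522.69) = 12.71%.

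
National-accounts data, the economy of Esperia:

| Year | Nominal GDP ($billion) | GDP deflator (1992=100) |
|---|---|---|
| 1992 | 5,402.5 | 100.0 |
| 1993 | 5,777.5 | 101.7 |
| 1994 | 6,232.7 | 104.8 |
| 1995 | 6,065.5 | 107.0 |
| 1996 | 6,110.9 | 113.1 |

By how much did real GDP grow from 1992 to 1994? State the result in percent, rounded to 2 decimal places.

10.08%

Real GDP 1992 = 5402.5/1.000 = 5402.50.
Real GDP 1994 = 6232.7/1.048 = 5947.23.
Change = 5947.23/5402.50 − 1 = 0.1008.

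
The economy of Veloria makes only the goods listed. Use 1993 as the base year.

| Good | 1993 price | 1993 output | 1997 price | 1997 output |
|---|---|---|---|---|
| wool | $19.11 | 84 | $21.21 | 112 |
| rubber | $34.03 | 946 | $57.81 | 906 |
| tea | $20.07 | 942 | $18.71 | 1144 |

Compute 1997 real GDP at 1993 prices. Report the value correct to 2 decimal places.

$55931.58

Real GDP 1997 = Σ (p_1993 × q_1997) = 19.11·112 + 34.03·906 + 20.07·1144 = 55931.58.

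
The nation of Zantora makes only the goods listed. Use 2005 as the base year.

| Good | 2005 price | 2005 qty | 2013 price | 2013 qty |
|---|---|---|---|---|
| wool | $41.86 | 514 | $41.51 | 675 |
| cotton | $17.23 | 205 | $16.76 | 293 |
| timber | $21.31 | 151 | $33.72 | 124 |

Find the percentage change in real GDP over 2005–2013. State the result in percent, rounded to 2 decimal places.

Real GDP 2005 = Nominal GDP 2005 = 41.86·514 + 17.23·205 + 21.31·151 = 28266.00.
Real GDP 2013 (at 2005 prices) = 41.86·675 + 17.23·293 + 21.31·124 = 35946.33.
Real growth = 35946.33/28266.00 − 1 = 0.2717.

27.17%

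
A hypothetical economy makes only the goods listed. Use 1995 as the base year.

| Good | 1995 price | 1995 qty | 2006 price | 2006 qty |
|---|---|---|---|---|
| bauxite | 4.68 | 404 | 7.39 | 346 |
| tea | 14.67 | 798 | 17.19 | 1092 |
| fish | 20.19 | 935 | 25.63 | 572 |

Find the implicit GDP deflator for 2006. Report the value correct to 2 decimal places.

123.30

Nominal GDP 2006 = 7.39·346 + 17.19·1092 + 25.63·572 = 35988.78.
Real GDP 2006 (at 1995 prices) = 4.68·346 + 14.67·1092 + 20.19·572 = 29187.60.
Deflator = Nominal/Real × 100 = 35988.78/29187.60 × 100 = 123.302.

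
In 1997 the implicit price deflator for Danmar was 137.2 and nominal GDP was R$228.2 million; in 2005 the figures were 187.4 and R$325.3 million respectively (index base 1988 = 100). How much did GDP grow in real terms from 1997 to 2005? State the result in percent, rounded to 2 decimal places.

4.36%

Real GDP 1997 = 228.2 / 1.372 = 166.33.
Real GDP 2005 = 325.3 / 1.874 = 173.59.
Real growth = 173.59 / 166.33 − 1 = 0.0436.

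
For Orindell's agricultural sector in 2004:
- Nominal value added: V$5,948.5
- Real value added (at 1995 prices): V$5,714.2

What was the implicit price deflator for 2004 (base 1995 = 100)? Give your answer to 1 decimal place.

implicit price deflator = (Nominal / Real) × 100 = 5948.5 / 5714.2 × 100 = 104.10.

104.1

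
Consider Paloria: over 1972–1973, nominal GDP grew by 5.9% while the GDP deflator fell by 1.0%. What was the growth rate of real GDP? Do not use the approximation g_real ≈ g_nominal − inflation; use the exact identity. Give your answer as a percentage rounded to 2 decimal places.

(1 + g_nom) = (1 + g_real)(1 + π), so g_real = 1.0590 / 0.9900 − 1 = 0.06970.

6.97%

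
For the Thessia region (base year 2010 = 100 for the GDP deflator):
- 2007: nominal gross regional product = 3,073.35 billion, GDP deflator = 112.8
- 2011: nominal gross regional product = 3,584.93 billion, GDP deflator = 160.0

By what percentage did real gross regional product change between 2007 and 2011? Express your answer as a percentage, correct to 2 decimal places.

-17.76%

Deflate each year: 2007 → 3073.35/1.128 = 2724.60; 2011 → 3584.93/1.600 = 2240.58.
So real gross regional product changed by 2240.58/2724.60 − 1 = -0.1776, i.e. -17.76%.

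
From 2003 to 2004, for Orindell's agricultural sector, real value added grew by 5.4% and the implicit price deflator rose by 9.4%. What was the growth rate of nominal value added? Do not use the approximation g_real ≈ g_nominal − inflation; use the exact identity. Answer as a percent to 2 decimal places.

(1 + g_nom) = (1 + g_real)(1 + π) = 1.0540 × 1.0940 = 1.15308.

15.31%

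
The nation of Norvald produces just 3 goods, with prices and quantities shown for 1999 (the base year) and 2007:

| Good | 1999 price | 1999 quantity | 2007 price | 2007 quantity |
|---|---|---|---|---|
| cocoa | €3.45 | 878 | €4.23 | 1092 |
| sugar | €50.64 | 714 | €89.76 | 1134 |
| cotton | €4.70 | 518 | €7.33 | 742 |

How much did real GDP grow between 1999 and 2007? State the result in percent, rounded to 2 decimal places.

Real GDP 1999 = Nominal GDP 1999 = 3.45·878 + 50.64·714 + 4.70·518 = 41620.66.
Real GDP 2007 (at 1999 prices) = 3.45·1092 + 50.64·1134 + 4.70·742 = 64680.56.
Real growth = 64680.56/41620.66 − 1 = 0.5540.

55.40%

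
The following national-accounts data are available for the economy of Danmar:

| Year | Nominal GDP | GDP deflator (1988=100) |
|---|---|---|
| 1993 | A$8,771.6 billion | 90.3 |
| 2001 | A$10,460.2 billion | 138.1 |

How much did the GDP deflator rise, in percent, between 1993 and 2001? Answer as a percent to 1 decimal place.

52.9%

Price-level change = 138.1 / 90.3 − 1 = 0.5293.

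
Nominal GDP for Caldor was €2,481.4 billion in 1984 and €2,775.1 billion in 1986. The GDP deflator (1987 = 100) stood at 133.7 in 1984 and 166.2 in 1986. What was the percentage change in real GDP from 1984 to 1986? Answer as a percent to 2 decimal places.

Deflate each year: 1984 → 2481.4/1.337 = 1855.95; 1986 → 2775.1/1.662 = 1669.74.
So real GDP changed by 1669.74/1855.95 − 1 = -0.1003, i.e. -10.03%.

-10.03%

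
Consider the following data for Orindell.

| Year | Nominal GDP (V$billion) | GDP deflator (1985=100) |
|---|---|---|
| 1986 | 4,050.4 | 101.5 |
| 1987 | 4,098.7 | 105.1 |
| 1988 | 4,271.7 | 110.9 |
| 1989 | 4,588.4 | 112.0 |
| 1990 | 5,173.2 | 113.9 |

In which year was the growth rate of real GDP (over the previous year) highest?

1990

1987: real = 4098.7/1.051 = 3899.81; growth vs 1986 (3990.54) = -2.27%.
1988: real = 4271.7/1.109 = 3851.85; growth vs 1987 (3899.81) = -1.23%.
1989: real = 4588.4/1.120 = 4096.79; growth vs 1988 (3851.85) = 6.36%.
1990: real = 5173.2/1.139 = 4541.88; growth vs 1989 (4096.79) = 10.86%.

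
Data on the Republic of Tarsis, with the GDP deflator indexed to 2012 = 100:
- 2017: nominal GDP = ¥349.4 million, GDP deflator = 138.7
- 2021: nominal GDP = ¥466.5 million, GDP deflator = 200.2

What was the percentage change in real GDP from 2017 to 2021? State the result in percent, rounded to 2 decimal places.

-7.50%

Real GDP 2017 = 349.4 / 1.387 = 251.91.
Real GDP 2021 = 466.5 / 2.002 = 233.02.
Real growth = 233.02 / 251.91 − 1 = -0.0750.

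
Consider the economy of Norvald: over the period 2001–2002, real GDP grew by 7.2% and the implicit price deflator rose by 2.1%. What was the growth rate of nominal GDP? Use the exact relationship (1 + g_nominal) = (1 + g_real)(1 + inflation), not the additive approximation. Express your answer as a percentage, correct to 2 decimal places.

(1 + g_nom) = (1 + g_real)(1 + π) = 1.0720 × 1.0210 = 1.09451.

9.45%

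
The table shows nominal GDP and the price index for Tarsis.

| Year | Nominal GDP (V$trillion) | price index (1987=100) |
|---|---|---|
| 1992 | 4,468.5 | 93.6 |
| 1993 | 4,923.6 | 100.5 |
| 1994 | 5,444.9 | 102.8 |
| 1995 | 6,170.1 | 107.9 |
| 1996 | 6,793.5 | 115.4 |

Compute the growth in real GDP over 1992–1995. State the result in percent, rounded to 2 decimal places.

Real GDP 1992 = 4468.5/0.936 = 4774.04.
Real GDP 1995 = 6170.1/1.079 = 5718.35.
Change = 5718.35/4774.04 − 1 = 0.1978.

19.78%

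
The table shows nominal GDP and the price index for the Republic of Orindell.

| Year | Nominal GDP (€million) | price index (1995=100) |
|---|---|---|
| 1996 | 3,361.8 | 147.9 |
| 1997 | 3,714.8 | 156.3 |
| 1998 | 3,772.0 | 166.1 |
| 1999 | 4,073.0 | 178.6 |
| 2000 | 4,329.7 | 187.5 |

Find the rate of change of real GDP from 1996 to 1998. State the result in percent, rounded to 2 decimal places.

-0.09%

Real GDP 1996 = 3361.8/1.479 = 2273.02.
Real GDP 1998 = 3772.0/1.661 = 2270.92.
Change = 2270.92/2273.02 − 1 = -0.0009.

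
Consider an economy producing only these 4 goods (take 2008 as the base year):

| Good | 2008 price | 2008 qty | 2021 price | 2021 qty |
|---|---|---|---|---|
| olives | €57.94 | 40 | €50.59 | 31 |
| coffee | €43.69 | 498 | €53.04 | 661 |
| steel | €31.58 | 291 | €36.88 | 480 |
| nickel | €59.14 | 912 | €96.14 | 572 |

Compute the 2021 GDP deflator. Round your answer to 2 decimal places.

Nominal GDP 2021 = 50.59·31 + 53.04·661 + 36.88·480 + 96.14·572 = 109322.21.
Real GDP 2021 (at 2008 prices) = 57.94·31 + 43.69·661 + 31.58·480 + 59.14·572 = 79661.71.
Deflator = Nominal/Real × 100 = 109322.21/79661.71 × 100 = 137.233.

137.23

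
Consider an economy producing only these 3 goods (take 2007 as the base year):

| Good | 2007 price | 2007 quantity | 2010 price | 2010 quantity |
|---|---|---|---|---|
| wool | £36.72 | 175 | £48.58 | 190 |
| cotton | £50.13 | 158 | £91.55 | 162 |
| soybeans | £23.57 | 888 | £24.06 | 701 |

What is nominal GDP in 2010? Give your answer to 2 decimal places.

Nominal GDP 2010 = Σ (p_2010 × q_2010) = 48.58·190 + 91.55·162 + 24.06·701 = 40927.36.

£40927.36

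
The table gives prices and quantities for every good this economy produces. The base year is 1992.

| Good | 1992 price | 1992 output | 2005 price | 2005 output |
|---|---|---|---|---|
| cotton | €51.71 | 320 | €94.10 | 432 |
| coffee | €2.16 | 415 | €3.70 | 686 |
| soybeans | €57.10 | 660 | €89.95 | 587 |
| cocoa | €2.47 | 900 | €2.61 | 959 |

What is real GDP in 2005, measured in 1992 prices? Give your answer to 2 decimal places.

€59706.91

Real GDP 2005 = Σ (p_1992 × q_2005) = 51.71·432 + 2.16·686 + 57.10·587 + 2.47·959 = 59706.91.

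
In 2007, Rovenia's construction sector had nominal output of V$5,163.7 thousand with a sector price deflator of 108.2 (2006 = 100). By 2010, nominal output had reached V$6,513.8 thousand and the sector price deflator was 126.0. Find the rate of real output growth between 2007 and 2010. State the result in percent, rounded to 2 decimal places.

Deflate each year: 2007 → 5163.7/1.082 = 4772.37; 2010 → 6513.8/1.260 = 5169.68.
So real output changed by 5169.68/4772.37 − 1 = 0.0833, i.e. 8.33%.

8.33%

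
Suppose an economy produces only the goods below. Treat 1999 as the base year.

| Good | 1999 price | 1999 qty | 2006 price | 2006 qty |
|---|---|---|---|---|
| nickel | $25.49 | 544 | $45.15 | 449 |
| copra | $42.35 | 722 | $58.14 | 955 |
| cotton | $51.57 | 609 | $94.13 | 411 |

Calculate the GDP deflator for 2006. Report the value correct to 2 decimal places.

156.65

Nominal GDP 2006 = 45.15·449 + 58.14·955 + 94.13·411 = 114483.48.
Real GDP 2006 (at 1999 prices) = 25.49·449 + 42.35·955 + 51.57·411 = 73084.53.
Deflator = Nominal/Real × 100 = 114483.48/73084.53 × 100 = 156.645.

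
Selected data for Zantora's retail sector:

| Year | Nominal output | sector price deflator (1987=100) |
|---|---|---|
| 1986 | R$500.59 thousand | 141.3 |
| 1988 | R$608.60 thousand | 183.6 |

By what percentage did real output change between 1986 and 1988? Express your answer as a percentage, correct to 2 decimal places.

-6.43%

Real output 1986 = 500.59 / 1.413 = 354.27.
Real output 1988 = 608.60 / 1.836 = 331.48.
Real growth = 331.48 / 354.27 − 1 = -0.0643.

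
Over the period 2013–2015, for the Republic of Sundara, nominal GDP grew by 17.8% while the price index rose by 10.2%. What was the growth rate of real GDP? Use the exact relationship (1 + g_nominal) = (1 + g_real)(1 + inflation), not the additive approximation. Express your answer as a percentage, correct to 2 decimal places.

(1 + g_nom) = (1 + g_real)(1 + π), so g_real = 1.1780 / 1.1020 − 1 = 0.06897.

6.90%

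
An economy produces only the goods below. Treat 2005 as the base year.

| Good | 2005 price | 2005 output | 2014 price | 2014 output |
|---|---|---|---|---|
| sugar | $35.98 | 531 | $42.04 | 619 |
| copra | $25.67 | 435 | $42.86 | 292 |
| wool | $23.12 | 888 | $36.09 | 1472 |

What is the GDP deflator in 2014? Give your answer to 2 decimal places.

Nominal GDP 2014 = 42.04·619 + 42.86·292 + 36.09·1472 = 91662.36.
Real GDP 2014 (at 2005 prices) = 35.98·619 + 25.67·292 + 23.12·1472 = 63799.90.
Deflator = Nominal/Real × 100 = 91662.36/63799.90 × 100 = 143.672.

143.67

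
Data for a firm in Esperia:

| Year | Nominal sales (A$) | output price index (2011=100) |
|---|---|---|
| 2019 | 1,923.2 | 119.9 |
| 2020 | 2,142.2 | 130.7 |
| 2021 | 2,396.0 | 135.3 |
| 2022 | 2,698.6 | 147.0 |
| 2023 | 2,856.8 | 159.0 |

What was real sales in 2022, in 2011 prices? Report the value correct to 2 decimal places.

Real sales 2022 = 2698.6 / 1.470 = 1835.78.

A$1,835.78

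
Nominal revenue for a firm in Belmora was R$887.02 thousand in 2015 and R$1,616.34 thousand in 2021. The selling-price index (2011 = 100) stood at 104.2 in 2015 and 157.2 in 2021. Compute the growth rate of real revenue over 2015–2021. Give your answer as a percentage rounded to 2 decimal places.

Real revenue 2015 = 887.02 / 1.042 = 851.27.
Real revenue 2021 = 1616.34 / 1.572 = 1028.21.
Real growth = 1028.21 / 851.27 − 1 = 0.2079.

20.79%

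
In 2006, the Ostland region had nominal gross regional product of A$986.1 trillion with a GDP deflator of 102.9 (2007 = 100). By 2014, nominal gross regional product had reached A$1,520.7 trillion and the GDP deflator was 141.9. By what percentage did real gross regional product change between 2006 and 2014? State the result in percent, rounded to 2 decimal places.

11.83%

Deflate each year: 2006 → 986.1/1.029 = 958.31; 2014 → 1520.7/1.419 = 1071.67.
So real gross regional product changed by 1071.67/958.31 − 1 = 0.1183, i.e. 11.83%.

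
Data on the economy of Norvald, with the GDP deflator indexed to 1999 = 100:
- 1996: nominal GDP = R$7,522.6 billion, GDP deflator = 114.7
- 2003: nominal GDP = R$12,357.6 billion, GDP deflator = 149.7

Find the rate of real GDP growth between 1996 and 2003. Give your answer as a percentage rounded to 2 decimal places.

Real GDP 1996 = 7522.6 / 1.147 = 6558.50.
Real GDP 2003 = 12357.6 / 1.497 = 8254.91.
Real growth = 8254.91 / 6558.50 − 1 = 0.2587.

25.87%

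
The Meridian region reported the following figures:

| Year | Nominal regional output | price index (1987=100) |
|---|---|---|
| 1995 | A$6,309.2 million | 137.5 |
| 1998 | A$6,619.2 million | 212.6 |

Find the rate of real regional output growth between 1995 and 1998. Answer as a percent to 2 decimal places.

-32.15%

Deflate each year: 1995 → 6309.2/1.375 = 4588.51; 1998 → 6619.2/2.126 = 3113.45.
So real regional output changed by 3113.45/4588.51 − 1 = -0.3215, i.e. -32.15%.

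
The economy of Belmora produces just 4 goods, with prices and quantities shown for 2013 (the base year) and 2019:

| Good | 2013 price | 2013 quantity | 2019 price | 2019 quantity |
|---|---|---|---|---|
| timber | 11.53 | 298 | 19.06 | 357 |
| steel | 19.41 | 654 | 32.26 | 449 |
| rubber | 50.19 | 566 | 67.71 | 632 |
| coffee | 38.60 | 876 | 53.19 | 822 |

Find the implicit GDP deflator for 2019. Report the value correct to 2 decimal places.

Nominal GDP 2019 = 19.06·357 + 32.26·449 + 67.71·632 + 53.19·822 = 107804.06.
Real GDP 2019 (at 2013 prices) = 11.53·357 + 19.41·449 + 50.19·632 + 38.60·822 = 76280.58.
Deflator = Nominal/Real × 100 = 107804.06/76280.58 × 100 = 141.326.

141.33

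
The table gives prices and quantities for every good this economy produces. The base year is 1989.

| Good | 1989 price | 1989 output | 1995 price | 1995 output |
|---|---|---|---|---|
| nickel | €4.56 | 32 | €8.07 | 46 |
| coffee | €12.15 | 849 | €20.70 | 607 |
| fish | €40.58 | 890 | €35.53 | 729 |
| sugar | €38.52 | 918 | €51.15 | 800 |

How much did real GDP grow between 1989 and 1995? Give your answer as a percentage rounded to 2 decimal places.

-17.03%

Real GDP 1989 = Nominal GDP 1989 = 4.56·32 + 12.15·849 + 40.58·890 + 38.52·918 = 81938.83.
Real GDP 1995 (at 1989 prices) = 4.56·46 + 12.15·607 + 40.58·729 + 38.52·800 = 67983.63.
Real growth = 67983.63/81938.83 − 1 = -0.1703.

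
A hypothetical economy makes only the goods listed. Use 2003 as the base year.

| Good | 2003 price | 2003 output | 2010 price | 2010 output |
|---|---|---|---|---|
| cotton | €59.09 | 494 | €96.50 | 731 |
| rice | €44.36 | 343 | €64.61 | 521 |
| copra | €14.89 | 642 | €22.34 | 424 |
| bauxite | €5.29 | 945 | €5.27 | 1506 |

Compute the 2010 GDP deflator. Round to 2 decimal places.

Nominal GDP 2010 = 96.50·731 + 64.61·521 + 22.34·424 + 5.27·1506 = 121612.09.
Real GDP 2010 (at 2003 prices) = 59.09·731 + 44.36·521 + 14.89·424 + 5.29·1506 = 80586.45.
Deflator = Nominal/Real × 100 = 121612.09/80586.45 × 100 = 150.909.

150.91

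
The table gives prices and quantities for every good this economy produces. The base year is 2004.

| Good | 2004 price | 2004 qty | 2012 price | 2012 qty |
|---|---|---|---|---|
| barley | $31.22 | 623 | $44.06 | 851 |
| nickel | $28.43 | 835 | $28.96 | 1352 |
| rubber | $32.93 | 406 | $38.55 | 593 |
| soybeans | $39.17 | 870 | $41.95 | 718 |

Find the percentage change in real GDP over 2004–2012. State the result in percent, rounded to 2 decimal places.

Real GDP 2004 = Nominal GDP 2004 = 31.22·623 + 28.43·835 + 32.93·406 + 39.17·870 = 90636.59.
Real GDP 2012 (at 2004 prices) = 31.22·851 + 28.43·1352 + 32.93·593 + 39.17·718 = 112657.13.
Real growth = 112657.13/90636.59 − 1 = 0.2430.

24.30%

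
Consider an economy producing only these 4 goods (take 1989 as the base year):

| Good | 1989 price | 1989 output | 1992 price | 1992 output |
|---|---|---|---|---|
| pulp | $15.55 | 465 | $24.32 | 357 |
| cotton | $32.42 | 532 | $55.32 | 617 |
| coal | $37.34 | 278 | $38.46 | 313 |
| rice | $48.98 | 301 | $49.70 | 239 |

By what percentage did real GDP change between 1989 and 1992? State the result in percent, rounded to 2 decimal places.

-1.32%

Real GDP 1989 = Nominal GDP 1989 = 15.55·465 + 32.42·532 + 37.34·278 + 48.98·301 = 49601.69.
Real GDP 1992 (at 1989 prices) = 15.55·357 + 32.42·617 + 37.34·313 + 48.98·239 = 48948.13.
Real growth = 48948.13/49601.69 − 1 = -0.0132.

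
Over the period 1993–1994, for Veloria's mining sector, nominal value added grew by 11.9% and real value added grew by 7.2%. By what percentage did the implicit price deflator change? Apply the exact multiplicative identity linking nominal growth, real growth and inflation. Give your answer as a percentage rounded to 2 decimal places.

(1 + g_nom) = (1 + g_real)(1 + π), so π = 1.1190 / 1.0720 − 1 = 0.04384.

4.38%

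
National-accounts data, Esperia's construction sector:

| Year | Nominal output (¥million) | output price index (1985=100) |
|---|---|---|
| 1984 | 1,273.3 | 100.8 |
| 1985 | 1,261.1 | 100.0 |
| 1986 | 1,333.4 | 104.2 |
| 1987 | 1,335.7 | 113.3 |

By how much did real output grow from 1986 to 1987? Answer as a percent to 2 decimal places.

Real output 1986 = 1333.4/1.042 = 1279.65.
Real output 1987 = 1335.7/1.133 = 1178.91.
Change = 1178.91/1279.65 − 1 = -0.0787.

-7.87%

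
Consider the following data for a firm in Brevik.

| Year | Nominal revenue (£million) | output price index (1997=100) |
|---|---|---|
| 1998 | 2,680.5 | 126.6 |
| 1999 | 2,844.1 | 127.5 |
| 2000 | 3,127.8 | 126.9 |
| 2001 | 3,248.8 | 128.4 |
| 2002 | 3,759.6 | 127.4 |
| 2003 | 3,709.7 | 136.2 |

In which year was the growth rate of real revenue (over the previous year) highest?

1999: real = 2844.1/1.275 = 2230.67; growth vs 1998 (2117.30) = 5.35%.
2000: real = 3127.8/1.269 = 2464.78; growth vs 1999 (2230.67) = 10.50%.
2001: real = 3248.8/1.284 = 2530.22; growth vs 2000 (2464.78) = 2.66%.
2002: real = 3759.6/1.274 = 2951.02; growth vs 2001 (2530.22) = 16.63%.
2003: real = 3709.7/1.362 = 2723.72; growth vs 2002 (2951.02) = -7.70%.

2002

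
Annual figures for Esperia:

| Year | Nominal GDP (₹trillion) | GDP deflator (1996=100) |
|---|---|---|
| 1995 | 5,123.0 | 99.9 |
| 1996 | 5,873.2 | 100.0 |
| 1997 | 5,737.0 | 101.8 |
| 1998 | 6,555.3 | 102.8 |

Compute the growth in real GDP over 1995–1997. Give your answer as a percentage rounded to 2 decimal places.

Real GDP 1995 = 5123.0/0.999 = 5128.13.
Real GDP 1997 = 5737.0/1.018 = 5635.56.
Change = 5635.56/5128.13 − 1 = 0.0990.

9.90%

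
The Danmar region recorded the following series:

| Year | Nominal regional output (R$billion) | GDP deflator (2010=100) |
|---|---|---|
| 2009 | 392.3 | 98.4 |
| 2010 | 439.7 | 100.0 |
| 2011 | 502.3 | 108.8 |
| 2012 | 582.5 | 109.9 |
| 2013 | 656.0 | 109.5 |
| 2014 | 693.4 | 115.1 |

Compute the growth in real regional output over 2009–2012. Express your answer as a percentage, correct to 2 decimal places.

Real regional output 2009 = 392.3/0.984 = 398.68.
Real regional output 2012 = 582.5/1.099 = 530.03.
Change = 530.03/398.68 − 1 = 0.3295.

32.95%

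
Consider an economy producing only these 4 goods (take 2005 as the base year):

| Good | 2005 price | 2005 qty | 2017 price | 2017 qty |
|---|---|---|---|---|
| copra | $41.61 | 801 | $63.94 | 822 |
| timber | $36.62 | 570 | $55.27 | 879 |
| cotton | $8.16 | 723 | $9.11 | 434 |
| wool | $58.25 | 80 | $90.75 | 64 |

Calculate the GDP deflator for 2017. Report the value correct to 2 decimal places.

150.56

Nominal GDP 2017 = 63.94·822 + 55.27·879 + 9.11·434 + 90.75·64 = 110902.75.
Real GDP 2017 (at 2005 prices) = 41.61·822 + 36.62·879 + 8.16·434 + 58.25·64 = 73661.84.
Deflator = Nominal/Real × 100 = 110902.75/73661.84 × 100 = 150.557.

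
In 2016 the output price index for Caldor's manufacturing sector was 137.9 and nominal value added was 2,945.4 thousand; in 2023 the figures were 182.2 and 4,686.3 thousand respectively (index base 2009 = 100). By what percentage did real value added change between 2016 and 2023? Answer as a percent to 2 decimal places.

Real value added 2016 = 2945.4 / 1.379 = 2135.90.
Real value added 2023 = 4686.3 / 1.822 = 2572.06.
Real growth = 2572.06 / 2135.90 − 1 = 0.2042.

20.42%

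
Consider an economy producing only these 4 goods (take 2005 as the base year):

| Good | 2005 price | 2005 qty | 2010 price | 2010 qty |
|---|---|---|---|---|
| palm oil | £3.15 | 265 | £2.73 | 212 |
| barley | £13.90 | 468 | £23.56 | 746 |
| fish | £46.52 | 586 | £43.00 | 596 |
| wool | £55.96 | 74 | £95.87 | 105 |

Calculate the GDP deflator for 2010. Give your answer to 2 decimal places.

Nominal GDP 2010 = 2.73·212 + 23.56·746 + 43.00·596 + 95.87·105 = 53848.87.
Real GDP 2010 (at 2005 prices) = 3.15·212 + 13.90·746 + 46.52·596 + 55.96·105 = 44638.92.
Deflator = Nominal/Real × 100 = 53848.87/44638.92 × 100 = 120.632.

120.63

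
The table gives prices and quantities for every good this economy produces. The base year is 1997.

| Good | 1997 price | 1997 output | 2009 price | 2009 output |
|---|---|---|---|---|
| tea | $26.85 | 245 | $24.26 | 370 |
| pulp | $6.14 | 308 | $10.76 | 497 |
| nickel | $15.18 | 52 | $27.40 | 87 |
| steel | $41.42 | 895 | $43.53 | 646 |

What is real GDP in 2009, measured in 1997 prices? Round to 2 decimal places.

Real GDP 2009 = Σ (p_1997 × q_2009) = 26.85·370 + 6.14·497 + 15.18·87 + 41.42·646 = 41064.06.

$41064.06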